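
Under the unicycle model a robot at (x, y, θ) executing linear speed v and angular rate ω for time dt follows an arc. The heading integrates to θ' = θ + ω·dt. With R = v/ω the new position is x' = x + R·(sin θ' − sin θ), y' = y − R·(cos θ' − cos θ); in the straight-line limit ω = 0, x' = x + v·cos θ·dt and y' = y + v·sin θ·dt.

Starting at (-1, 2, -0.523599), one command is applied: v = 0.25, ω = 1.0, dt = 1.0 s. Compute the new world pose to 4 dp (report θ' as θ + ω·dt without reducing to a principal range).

θ' = -0.5236 + 1.0·1.0 = 0.4764
R = v/ω = 0.25/1.0 = 0.2500
x' = -1 + 0.2500·(sin 0.4764 − sin -0.5236) = -0.7604
y' = 2 − 0.2500·(cos 0.4764 − cos -0.5236) = 1.9943

(-0.7604, 1.9943, 0.4764)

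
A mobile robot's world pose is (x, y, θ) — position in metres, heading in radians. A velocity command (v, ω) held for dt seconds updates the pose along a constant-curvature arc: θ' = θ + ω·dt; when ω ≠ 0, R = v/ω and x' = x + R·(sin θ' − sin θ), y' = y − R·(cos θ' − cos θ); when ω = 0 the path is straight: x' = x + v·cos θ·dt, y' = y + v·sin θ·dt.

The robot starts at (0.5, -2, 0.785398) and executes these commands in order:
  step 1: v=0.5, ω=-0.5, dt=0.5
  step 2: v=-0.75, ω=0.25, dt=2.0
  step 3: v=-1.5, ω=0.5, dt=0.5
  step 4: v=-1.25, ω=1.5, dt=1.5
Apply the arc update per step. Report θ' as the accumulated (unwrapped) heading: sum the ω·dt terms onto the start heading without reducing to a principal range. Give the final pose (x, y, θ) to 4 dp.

step 1: θ'=0.5354 (R=-1.0000) → pose (0.6969, -1.8470, 0.5354)
step 2: θ'=1.0354 (R=-3.0000) → pose (-0.3527, -2.8967, 1.0354)
step 3: θ'=1.2854 (R=-3.0000) → pose (-0.6512, -3.5826, 1.2854)
step 4: θ'=3.5354 (R=-0.8333) → pose (0.4682, -4.5868, 3.5354)

(0.4682, -4.5868, 3.5354)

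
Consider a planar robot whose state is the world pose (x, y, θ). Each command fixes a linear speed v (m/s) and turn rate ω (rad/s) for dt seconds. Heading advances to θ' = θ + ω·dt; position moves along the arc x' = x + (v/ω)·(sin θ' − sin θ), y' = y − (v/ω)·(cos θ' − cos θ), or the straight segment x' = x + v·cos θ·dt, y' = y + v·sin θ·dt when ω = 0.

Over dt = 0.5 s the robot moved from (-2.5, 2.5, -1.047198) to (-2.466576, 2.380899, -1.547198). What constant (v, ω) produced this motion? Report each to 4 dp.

Δθ = -1.547198 − -1.047198 = -0.500000
ω = Δθ/dt = -0.500000/0.5 = -1.0000
R = −Δy/(cos θ' − cos θ) = -0.2500
v = R·ω = -0.2500·-1.0000 = 0.2500

v = 0.2500, ω = -1.0000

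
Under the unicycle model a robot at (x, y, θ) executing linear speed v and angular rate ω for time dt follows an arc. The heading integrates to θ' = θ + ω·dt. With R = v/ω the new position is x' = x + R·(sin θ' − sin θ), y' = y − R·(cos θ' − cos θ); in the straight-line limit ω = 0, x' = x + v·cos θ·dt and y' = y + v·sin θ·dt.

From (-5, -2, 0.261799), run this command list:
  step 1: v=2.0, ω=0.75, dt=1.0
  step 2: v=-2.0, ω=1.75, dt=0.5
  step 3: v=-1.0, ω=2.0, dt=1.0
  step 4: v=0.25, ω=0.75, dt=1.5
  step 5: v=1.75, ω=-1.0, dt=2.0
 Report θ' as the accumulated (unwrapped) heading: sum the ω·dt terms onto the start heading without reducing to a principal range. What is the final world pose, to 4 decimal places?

step 1: θ'=1.0118 (R=2.6667) → pose (-3.4294, -0.8384, 1.0118)
step 2: θ'=1.8868 (R=-1.1429) → pose (-3.5468, -1.7997, 1.8868)
step 3: θ'=3.8868 (R=-0.5000) → pose (-2.7325, -2.0118, 3.8868)
step 4: θ'=5.0118 (R=0.3333) → pose (-2.8249, -2.3551, 5.0118)
step 5: θ'=3.0118 (R=-1.7500) → pose (-4.7236, -4.6065, 3.0118)

(-4.7236, -4.6065, 3.0118)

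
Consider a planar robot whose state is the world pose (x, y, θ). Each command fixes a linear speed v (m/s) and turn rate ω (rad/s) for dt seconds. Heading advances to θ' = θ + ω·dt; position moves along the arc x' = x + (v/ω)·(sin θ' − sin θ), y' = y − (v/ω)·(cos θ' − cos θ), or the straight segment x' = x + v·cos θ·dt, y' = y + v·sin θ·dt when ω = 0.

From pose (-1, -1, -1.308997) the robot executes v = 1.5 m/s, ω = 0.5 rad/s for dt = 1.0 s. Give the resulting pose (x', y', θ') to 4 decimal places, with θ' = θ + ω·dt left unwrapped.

θ' = -1.3090 + 0.5·1.0 = -0.8090
R = v/ω = 1.5/0.5 = 3.0000
x' = -1 + 3.0000·(sin -0.8090 − sin -1.3090) = -0.2730
y' = -1 − 3.0000·(cos -0.8090 − cos -1.3090) = -2.2942

(-0.2730, -2.2942, -0.8090)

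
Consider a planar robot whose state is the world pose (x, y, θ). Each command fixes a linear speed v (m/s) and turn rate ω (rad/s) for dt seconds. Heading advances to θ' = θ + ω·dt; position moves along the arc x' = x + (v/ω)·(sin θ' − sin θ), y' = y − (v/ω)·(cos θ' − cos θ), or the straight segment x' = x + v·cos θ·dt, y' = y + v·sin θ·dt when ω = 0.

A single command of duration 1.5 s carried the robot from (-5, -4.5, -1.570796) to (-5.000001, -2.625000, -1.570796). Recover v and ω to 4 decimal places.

v = -1.2500, ω = 0.0000

Δθ = -1.570796 − -1.570796 = 0.000000
ω = Δθ/dt = 0.000000/1.5 = 0.0000
ω = 0 → v = (Δx·cos θ + Δy·sin θ)/dt = -1.2500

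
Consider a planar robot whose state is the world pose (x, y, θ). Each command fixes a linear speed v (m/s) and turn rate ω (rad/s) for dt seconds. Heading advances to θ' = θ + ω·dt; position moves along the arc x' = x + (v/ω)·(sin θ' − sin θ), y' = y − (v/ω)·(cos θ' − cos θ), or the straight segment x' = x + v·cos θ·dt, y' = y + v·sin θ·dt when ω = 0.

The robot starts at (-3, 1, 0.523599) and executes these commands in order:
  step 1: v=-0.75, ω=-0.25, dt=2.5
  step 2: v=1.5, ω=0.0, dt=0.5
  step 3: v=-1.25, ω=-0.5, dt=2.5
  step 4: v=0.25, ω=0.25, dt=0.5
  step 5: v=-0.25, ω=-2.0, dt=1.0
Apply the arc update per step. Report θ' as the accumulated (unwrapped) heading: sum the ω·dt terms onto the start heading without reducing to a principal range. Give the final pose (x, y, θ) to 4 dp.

(-6.0815, 2.5274, -3.2264)

step 1: θ'=-0.1014 (R=3.0000) → pose (-4.8037, 0.6135, -0.1014)
step 2: θ'=-0.1014 (straight) → pose (-4.0575, 0.5376, -0.1014)
step 3: θ'=-1.3514 (R=2.5000) → pose (-6.2445, 2.4806, -1.3514)
step 4: θ'=-1.2264 (R=1.0000) → pose (-6.2098, 2.3606, -1.2264)
step 5: θ'=-3.2264 (R=0.1250) → pose (-6.0815, 2.5274, -3.2264)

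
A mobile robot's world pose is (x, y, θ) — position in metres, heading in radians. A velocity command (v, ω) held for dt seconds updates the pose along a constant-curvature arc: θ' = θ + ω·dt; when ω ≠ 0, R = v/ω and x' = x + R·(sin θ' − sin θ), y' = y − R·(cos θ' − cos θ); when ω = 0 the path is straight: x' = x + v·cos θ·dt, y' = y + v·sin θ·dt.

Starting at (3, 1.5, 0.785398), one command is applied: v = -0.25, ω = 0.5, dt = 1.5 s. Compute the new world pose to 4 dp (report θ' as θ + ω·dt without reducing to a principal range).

θ' = 0.7854 + 0.5·1.5 = 1.5354
R = v/ω = -0.25/0.5 = -0.5000
x' = 3 + -0.5000·(sin 1.5354 − sin 0.7854) = 2.8539
y' = 1.5 − -0.5000·(cos 1.5354 − cos 0.7854) = 1.1641

(2.8539, 1.1641, 1.5354)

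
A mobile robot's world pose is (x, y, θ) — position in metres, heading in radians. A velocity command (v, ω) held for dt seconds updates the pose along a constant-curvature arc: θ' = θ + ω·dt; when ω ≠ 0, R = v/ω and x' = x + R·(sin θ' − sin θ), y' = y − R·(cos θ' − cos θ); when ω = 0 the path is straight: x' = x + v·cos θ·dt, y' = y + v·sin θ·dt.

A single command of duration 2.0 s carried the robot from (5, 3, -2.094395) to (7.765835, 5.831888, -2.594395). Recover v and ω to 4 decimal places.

v = -2.0000, ω = -0.2500

Δθ = -2.594395 − -2.094395 = -0.500000
ω = Δθ/dt = -0.500000/2.0 = -0.2500
R = −Δy/(cos θ' − cos θ) = 8.0000
v = R·ω = 8.0000·-0.2500 = -2.0000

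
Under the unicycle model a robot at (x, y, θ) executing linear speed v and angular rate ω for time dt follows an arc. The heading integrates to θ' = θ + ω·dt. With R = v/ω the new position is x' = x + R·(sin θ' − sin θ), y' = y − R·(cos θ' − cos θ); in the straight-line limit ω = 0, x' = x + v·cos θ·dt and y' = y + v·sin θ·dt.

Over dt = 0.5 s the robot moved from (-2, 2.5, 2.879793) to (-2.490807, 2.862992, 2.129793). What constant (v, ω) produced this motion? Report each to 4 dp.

Δθ = 2.129793 − 2.879793 = -0.750000
ω = Δθ/dt = -0.750000/0.5 = -1.5000
R = Δx/(sin θ' − sin θ) = -0.8333
v = R·ω = -0.8333·-1.5000 = 1.2500

v = 1.2500, ω = -1.5000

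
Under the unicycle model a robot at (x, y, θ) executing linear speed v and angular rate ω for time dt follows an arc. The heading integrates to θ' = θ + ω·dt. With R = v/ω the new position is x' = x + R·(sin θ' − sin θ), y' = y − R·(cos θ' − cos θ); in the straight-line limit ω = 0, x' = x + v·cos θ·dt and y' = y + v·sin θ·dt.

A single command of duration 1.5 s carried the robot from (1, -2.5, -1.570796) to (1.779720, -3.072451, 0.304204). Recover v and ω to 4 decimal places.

Δθ = 0.304204 − -1.570796 = 1.875000
ω = Δθ/dt = 1.875000/1.5 = 1.2500
R = Δx/(sin θ' − sin θ) = 0.6000
v = R·ω = 0.6000·1.2500 = 0.7500

v = 0.7500, ω = 1.2500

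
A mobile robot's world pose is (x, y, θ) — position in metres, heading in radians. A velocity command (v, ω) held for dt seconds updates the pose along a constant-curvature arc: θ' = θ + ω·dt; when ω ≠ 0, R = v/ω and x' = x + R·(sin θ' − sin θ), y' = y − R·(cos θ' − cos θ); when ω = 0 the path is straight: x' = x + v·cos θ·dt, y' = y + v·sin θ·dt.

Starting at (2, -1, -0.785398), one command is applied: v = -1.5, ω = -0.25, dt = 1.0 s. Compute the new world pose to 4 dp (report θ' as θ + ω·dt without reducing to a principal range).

θ' = -0.7854 + -0.25·1.0 = -1.0354
R = v/ω = -1.5/-0.25 = 6.0000
x' = 2 + 6.0000·(sin -1.0354 − sin -0.7854) = 1.0822
y' = -1 − 6.0000·(cos -1.0354 − cos -0.7854) = 0.1815

(1.0822, 0.1815, -1.0354)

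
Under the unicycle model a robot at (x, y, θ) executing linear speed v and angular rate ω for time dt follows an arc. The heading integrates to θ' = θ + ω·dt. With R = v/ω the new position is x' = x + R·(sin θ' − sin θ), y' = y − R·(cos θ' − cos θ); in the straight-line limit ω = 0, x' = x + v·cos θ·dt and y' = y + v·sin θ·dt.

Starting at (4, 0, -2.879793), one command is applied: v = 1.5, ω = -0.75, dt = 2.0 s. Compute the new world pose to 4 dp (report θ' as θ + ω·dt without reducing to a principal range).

(1.5920, 1.2789, -4.3798)

θ' = -2.8798 + -0.75·2.0 = -4.3798
R = v/ω = 1.5/-0.75 = -2.0000
x' = 4 + -2.0000·(sin -4.3798 − sin -2.8798) = 1.5920
y' = 0 − -2.0000·(cos -4.3798 − cos -2.8798) = 1.2789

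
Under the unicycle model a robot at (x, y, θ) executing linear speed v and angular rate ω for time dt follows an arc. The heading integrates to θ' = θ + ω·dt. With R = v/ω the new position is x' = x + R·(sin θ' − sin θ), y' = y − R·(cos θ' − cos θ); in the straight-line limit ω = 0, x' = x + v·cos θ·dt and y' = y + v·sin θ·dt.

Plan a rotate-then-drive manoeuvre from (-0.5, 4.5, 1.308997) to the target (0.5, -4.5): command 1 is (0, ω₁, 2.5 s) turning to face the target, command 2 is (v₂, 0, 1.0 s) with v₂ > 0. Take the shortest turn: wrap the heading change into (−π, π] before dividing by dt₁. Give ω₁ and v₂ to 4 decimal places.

heading to target = atan2(-4.5−4.5, 0.5−-0.5) = -1.4601
Δθ = wrap(-1.4601 − 1.3090) = -2.7691; ω₁ = Δθ/dt₁ = -1.1077
distance = √((0.5−-0.5)² + (-4.5−4.5)²) = 9.0554; v₂ = distance/dt₂ = 9.0554

ω₁ = -1.1077, v₂ = 9.0554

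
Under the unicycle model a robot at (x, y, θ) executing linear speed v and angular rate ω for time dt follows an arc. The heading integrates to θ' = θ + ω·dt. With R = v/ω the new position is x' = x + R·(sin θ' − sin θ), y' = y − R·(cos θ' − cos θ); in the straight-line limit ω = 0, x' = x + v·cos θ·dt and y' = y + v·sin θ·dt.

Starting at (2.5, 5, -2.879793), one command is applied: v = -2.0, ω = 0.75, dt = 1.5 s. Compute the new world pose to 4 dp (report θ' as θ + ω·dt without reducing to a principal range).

θ' = -2.8798 + 0.75·1.5 = -1.7548
R = v/ω = -2.0/0.75 = -2.6667
x' = 2.5 + -2.6667·(sin -1.7548 − sin -2.8798) = 4.4315
y' = 5 − -2.6667·(cos -1.7548 − cos -2.8798) = 7.0879

(4.4315, 7.0879, -1.7548)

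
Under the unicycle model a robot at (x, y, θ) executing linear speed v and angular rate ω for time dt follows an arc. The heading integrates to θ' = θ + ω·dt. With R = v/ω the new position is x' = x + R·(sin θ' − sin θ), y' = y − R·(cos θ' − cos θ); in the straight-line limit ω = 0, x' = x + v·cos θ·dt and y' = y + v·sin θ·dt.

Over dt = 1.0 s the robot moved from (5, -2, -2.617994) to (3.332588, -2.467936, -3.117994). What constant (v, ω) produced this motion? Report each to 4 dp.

Δθ = -3.117994 − -2.617994 = -0.500000
ω = Δθ/dt = -0.500000/1.0 = -0.5000
R = Δx/(sin θ' − sin θ) = -3.5000
v = R·ω = -3.5000·-0.5000 = 1.7500

v = 1.7500, ω = -0.5000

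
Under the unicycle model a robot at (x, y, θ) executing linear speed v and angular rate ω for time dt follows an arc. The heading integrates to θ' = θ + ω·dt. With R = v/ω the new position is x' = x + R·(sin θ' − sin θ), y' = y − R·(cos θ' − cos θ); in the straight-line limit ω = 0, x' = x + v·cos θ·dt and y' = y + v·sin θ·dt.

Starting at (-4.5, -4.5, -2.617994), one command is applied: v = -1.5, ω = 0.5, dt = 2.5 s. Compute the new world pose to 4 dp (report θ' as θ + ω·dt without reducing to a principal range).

θ' = -2.6180 + 0.5·2.5 = -1.3680
R = v/ω = -1.5/0.5 = -3.0000
x' = -4.5 + -3.0000·(sin -1.3680 − sin -2.6180) = -3.0615
y' = -4.5 − -3.0000·(cos -1.3680 − cos -2.6180) = -1.2977

(-3.0615, -1.2977, -1.3680)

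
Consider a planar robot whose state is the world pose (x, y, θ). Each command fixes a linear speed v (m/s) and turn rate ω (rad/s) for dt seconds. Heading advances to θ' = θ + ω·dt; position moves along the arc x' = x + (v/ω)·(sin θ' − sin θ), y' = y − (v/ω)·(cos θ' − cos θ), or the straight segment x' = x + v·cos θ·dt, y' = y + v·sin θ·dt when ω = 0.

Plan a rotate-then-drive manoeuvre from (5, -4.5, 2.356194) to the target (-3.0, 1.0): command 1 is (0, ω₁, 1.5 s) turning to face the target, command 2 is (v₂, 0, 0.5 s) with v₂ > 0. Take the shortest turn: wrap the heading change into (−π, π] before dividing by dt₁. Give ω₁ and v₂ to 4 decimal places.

ω₁ = 0.1221, v₂ = 19.4165

heading to target = atan2(1−-4.5, -3−5) = 2.5393
Δθ = wrap(2.5393 − 2.3562) = 0.1831; ω₁ = Δθ/dt₁ = 0.1221
distance = √((-3−5)² + (1−-4.5)²) = 9.7082; v₂ = distance/dt₂ = 19.4165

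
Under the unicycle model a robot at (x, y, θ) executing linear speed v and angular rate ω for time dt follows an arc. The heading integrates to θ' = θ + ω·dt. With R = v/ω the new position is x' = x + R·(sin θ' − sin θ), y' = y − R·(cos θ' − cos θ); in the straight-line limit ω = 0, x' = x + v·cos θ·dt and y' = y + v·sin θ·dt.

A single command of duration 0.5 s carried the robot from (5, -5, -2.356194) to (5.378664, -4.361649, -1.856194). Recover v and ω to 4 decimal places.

v = -1.5000, ω = 1.0000

Δθ = -1.856194 − -2.356194 = 0.500000
ω = Δθ/dt = 0.500000/0.5 = 1.0000
R = −Δy/(cos θ' − cos θ) = -1.5000
v = R·ω = -1.5000·1.0000 = -1.5000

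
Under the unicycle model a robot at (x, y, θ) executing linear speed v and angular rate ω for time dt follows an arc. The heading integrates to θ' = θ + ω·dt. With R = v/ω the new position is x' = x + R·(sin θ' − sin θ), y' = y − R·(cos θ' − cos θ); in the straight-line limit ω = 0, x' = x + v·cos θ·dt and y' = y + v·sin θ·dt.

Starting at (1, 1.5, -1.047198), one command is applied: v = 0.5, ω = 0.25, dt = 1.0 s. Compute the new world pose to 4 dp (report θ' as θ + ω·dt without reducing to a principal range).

θ' = -1.0472 + 0.25·1.0 = -0.7972
R = v/ω = 0.5/0.25 = 2.0000
x' = 1 + 2.0000·(sin -0.7972 − sin -1.0472) = 1.3012
y' = 1.5 − 2.0000·(cos -0.7972 − cos -1.0472) = 1.1026

(1.3012, 1.1026, -0.7972)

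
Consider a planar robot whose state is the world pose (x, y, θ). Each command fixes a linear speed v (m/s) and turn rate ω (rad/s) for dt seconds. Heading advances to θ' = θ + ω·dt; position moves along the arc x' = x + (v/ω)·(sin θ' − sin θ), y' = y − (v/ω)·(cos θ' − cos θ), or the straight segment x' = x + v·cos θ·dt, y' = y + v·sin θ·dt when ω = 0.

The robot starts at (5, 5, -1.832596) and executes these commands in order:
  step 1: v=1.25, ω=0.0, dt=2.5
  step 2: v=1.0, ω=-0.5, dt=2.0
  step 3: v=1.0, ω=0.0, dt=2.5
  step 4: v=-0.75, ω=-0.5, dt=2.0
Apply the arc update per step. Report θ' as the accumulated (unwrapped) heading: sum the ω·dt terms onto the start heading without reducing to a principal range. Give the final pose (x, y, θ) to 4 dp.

(1.8981, -0.4395, -3.8326)

step 1: θ'=-1.8326 (straight) → pose (4.1912, 1.9815, -1.8326)
step 2: θ'=-2.8326 (R=-2.0000) → pose (2.8675, 0.5938, -2.8326)
step 3: θ'=-2.8326 (straight) → pose (0.4859, -0.1664, -2.8326)
step 4: θ'=-3.8326 (R=1.5000) → pose (1.8981, -0.4395, -3.8326)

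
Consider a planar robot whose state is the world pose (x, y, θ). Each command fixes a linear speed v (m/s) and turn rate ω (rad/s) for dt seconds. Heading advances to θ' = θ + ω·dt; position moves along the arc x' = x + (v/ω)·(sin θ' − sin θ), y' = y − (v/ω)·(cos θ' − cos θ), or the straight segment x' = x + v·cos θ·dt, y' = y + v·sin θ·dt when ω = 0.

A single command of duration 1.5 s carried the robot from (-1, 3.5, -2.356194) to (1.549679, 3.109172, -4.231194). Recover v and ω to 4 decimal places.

v = -2.0000, ω = -1.2500

Δθ = -4.231194 − -2.356194 = -1.875000
ω = Δθ/dt = -1.875000/1.5 = -1.2500
R = Δx/(sin θ' − sin θ) = 1.6000
v = R·ω = 1.6000·-1.2500 = -2.0000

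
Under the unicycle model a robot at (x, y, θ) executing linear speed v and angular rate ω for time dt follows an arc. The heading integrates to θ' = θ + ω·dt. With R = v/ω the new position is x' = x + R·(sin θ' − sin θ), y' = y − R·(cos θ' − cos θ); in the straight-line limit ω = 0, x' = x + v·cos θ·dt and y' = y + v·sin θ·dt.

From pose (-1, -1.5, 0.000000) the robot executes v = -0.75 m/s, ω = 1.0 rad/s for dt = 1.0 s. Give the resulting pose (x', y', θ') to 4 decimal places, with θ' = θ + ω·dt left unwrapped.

θ' = 0.0000 + 1.0·1.0 = 1.0000
R = v/ω = -0.75/1.0 = -0.7500
x' = -1 + -0.7500·(sin 1.0000 − sin 0.0000) = -1.6311
y' = -1.5 − -0.7500·(cos 1.0000 − cos 0.0000) = -1.8448

(-1.6311, -1.8448, 1.0000)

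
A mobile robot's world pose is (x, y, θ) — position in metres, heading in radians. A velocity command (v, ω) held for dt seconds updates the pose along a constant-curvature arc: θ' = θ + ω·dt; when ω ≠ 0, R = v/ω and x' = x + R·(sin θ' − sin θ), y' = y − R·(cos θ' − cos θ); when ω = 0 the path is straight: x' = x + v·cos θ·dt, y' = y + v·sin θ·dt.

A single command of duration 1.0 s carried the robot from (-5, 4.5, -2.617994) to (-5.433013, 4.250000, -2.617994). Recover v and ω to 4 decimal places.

v = 0.5000, ω = 0.0000

Δθ = -2.617994 − -2.617994 = 0.000000
ω = Δθ/dt = 0.000000/1.0 = 0.0000
ω = 0 → v = (Δx·cos θ + Δy·sin θ)/dt = 0.5000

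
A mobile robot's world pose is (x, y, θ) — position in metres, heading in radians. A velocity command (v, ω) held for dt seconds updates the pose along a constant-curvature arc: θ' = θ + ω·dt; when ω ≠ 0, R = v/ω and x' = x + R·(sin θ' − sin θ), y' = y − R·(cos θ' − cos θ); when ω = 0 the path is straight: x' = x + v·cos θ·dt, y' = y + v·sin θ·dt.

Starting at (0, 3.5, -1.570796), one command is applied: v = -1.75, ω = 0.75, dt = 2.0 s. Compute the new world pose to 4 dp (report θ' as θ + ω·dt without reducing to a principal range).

θ' = -1.5708 + 0.75·2.0 = -0.0708
R = v/ω = -1.75/0.75 = -2.3333
x' = 0 + -2.3333·(sin -0.0708 − sin -1.5708) = -2.1683
y' = 3.5 − -2.3333·(cos -0.0708 − cos -1.5708) = 5.8275

(-2.1683, 5.8275, -0.0708)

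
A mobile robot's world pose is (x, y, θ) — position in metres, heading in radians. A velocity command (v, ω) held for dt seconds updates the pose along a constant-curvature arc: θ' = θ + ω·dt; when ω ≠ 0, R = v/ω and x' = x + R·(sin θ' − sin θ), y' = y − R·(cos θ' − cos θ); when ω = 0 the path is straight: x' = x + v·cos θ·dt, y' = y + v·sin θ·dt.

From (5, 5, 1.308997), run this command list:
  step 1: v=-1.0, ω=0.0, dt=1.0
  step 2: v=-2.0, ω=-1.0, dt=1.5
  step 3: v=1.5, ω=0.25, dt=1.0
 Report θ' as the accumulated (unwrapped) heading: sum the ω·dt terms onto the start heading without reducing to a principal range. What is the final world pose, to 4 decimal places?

(3.9225, 2.4894, 0.0590)

step 1: θ'=1.3090 (straight) → pose (4.7412, 4.0341, 1.3090)
step 2: θ'=-0.1910 (R=2.0000) → pose (2.4296, 2.5881, -0.1910)
step 3: θ'=0.0590 (R=6.0000) → pose (3.9225, 2.4894, 0.0590)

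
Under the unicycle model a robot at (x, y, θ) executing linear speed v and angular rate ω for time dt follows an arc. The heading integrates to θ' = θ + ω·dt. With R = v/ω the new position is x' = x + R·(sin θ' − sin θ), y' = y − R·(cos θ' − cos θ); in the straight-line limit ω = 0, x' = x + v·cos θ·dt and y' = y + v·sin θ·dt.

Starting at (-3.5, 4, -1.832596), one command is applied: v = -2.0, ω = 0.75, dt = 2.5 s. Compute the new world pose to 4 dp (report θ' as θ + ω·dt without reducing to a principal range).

θ' = -1.8326 + 0.75·2.5 = 0.0424
R = v/ω = -2.0/0.75 = -2.6667
x' = -3.5 + -2.6667·(sin 0.0424 − sin -1.8326) = -6.1888
y' = 4 − -2.6667·(cos 0.0424 − cos -1.8326) = 7.3545

(-6.1888, 7.3545, 0.0424)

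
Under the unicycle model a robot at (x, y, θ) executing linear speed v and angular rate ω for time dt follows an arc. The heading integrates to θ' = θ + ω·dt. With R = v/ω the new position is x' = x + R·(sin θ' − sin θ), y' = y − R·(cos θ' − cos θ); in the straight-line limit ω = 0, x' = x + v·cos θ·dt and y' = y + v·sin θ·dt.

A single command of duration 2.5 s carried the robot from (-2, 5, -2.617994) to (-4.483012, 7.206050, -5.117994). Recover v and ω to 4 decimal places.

v = 1.7500, ω = -1.0000

Δθ = -5.117994 − -2.617994 = -2.500000
ω = Δθ/dt = -2.500000/2.5 = -1.0000
R = Δx/(sin θ' − sin θ) = -1.7500
v = R·ω = -1.7500·-1.0000 = 1.7500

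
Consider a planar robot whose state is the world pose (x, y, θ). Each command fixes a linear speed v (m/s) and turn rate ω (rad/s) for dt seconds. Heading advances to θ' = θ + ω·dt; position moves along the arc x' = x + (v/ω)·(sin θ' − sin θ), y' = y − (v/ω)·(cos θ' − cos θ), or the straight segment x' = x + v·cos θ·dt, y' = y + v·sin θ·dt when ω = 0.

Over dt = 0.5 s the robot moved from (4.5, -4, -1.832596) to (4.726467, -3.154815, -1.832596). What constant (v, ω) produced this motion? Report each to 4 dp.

Δθ = -1.832596 − -1.832596 = 0.000000
ω = Δθ/dt = 0.000000/0.5 = 0.0000
ω = 0 → v = (Δx·cos θ + Δy·sin θ)/dt = -1.7500

v = -1.7500, ω = 0.0000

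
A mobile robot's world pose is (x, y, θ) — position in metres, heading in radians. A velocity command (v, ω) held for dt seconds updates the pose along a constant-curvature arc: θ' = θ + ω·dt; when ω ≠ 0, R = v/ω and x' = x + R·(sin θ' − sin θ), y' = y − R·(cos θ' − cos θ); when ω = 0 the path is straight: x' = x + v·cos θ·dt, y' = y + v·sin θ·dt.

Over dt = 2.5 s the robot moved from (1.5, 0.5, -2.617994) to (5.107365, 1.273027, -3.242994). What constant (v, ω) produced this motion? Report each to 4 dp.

Δθ = -3.242994 − -2.617994 = -0.625000
ω = Δθ/dt = -0.625000/2.5 = -0.2500
R = Δx/(sin θ' − sin θ) = 6.0000
v = R·ω = 6.0000·-0.2500 = -1.5000

v = -1.5000, ω = -0.2500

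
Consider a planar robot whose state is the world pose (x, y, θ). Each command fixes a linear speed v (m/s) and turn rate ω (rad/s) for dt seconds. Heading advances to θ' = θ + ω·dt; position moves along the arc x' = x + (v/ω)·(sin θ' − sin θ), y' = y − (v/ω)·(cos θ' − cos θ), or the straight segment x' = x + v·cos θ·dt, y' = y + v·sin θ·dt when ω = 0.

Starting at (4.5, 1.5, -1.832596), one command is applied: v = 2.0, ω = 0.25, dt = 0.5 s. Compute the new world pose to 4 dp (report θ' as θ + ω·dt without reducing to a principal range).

(4.3021, 0.5204, -1.7076)

θ' = -1.8326 + 0.25·0.5 = -1.7076
R = v/ω = 2.0/0.25 = 8.0000
x' = 4.5 + 8.0000·(sin -1.7076 − sin -1.8326) = 4.3021
y' = 1.5 − 8.0000·(cos -1.7076 − cos -1.8326) = 0.5204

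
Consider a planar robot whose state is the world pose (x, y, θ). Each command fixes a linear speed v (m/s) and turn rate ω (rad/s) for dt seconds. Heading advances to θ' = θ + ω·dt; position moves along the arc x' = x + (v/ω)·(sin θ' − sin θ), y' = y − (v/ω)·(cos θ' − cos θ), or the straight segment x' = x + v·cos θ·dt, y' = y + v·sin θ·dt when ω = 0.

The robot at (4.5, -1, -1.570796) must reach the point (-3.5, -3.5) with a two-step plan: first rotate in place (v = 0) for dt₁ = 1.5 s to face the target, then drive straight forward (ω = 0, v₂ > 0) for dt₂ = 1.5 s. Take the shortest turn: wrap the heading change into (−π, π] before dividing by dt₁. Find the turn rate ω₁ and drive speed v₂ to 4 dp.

ω₁ = -0.8453, v₂ = 5.5877

heading to target = atan2(-3.5−-1, -3.5−4.5) = -2.8387
Δθ = wrap(-2.8387 − -1.5708) = -1.2679; ω₁ = Δθ/dt₁ = -0.8453
distance = √((-3.5−4.5)² + (-3.5−-1)²) = 8.3815; v₂ = distance/dt₂ = 5.5877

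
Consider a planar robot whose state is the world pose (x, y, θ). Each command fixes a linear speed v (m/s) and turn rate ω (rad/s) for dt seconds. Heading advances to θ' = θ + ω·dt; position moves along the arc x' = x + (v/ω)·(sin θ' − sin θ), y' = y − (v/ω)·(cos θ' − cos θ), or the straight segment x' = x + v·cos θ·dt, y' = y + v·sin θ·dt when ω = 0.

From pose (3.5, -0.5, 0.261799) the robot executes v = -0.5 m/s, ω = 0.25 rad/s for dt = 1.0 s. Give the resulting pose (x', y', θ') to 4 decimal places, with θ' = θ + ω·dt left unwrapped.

θ' = 0.2618 + 0.25·1.0 = 0.5118
R = v/ω = -0.5/0.25 = -2.0000
x' = 3.5 + -2.0000·(sin 0.5118 − sin 0.2618) = 3.0381
y' = -0.5 − -2.0000·(cos 0.5118 − cos 0.2618) = -0.6881

(3.0381, -0.6881, 0.5118)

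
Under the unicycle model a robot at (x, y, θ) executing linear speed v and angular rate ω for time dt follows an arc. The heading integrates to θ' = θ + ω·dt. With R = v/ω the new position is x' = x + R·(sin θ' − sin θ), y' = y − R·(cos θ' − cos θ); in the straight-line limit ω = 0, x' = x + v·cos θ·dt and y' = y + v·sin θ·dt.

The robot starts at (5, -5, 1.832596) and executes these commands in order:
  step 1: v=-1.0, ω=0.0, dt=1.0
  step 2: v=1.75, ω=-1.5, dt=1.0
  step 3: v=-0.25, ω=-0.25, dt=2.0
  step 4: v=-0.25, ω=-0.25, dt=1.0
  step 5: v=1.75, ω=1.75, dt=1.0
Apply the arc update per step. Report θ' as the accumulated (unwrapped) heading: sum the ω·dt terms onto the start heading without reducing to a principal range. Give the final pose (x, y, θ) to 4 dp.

(6.6501, -3.8520, 1.3326)

step 1: θ'=1.8326 (straight) → pose (5.2588, -5.9659, 1.8326)
step 2: θ'=0.3326 (R=-1.1667) → pose (6.0048, -4.5612, 0.3326)
step 3: θ'=-0.1674 (R=1.0000) → pose (5.5117, -4.6021, -0.1674)
step 4: θ'=-0.4174 (R=1.0000) → pose (5.2729, -4.5302, -0.4174)
step 5: θ'=1.3326 (R=1.0000) → pose (6.6501, -3.8520, 1.3326)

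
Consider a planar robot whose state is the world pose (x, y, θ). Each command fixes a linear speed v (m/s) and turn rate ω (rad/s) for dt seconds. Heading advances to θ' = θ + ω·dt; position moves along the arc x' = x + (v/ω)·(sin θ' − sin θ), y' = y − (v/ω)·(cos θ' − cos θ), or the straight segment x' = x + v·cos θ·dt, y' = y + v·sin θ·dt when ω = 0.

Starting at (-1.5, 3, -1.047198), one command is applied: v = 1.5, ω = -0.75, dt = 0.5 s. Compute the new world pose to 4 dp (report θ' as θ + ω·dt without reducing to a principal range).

(-1.2541, 2.2961, -1.4222)

θ' = -1.0472 + -0.75·0.5 = -1.4222
R = v/ω = 1.5/-0.75 = -2.0000
x' = -1.5 + -2.0000·(sin -1.4222 − sin -1.0472) = -1.2541
y' = 3 − -2.0000·(cos -1.4222 − cos -1.0472) = 2.2961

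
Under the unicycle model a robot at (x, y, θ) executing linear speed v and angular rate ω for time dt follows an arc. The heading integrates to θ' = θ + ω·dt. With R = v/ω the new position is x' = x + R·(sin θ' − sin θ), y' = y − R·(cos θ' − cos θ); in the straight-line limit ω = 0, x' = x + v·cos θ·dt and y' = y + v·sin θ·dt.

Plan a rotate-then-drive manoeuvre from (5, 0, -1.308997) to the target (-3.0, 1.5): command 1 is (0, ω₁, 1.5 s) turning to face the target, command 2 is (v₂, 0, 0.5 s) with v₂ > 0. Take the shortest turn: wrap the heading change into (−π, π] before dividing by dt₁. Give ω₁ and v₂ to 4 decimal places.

ω₁ = -1.3453, v₂ = 16.2788

heading to target = atan2(1.5−0, -3−5) = 2.9562
Δθ = wrap(2.9562 − -1.3090) = -2.0179; ω₁ = Δθ/dt₁ = -1.3453
distance = √((-3−5)² + (1.5−0)²) = 8.1394; v₂ = distance/dt₂ = 16.2788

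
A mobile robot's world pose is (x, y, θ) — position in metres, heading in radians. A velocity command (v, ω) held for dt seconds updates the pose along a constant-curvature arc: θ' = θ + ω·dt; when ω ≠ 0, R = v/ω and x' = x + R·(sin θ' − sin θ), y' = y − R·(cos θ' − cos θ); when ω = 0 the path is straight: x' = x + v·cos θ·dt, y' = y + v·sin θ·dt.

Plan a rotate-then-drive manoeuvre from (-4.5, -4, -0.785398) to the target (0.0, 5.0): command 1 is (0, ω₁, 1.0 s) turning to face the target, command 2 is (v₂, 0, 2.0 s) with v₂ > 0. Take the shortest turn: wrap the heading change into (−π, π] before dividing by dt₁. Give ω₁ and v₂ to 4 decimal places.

heading to target = atan2(5−-4, 0−-4.5) = 1.1071
Δθ = wrap(1.1071 − -0.7854) = 1.8925; ω₁ = Δθ/dt₁ = 1.8925
distance = √((0−-4.5)² + (5−-4)²) = 10.0623; v₂ = distance/dt₂ = 5.0312

ω₁ = 1.8925, v₂ = 5.0312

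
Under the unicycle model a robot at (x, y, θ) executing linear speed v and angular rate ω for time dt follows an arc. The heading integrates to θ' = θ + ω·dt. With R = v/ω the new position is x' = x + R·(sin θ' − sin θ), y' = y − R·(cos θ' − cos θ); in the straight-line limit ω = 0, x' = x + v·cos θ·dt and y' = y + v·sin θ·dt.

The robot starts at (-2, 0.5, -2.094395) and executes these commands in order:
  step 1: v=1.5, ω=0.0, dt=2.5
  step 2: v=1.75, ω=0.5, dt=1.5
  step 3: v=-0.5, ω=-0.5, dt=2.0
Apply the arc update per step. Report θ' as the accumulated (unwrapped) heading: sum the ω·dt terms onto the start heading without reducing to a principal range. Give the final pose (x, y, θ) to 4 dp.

step 1: θ'=-2.0944 (straight) → pose (-3.8750, -2.7476, -2.0944)
step 2: θ'=-1.3444 (R=3.5000) → pose (-4.2546, -5.2832, -1.3444)
step 3: θ'=-2.3444 (R=1.0000) → pose (-3.9955, -4.3601, -2.3444)

(-3.9955, -4.3601, -2.3444)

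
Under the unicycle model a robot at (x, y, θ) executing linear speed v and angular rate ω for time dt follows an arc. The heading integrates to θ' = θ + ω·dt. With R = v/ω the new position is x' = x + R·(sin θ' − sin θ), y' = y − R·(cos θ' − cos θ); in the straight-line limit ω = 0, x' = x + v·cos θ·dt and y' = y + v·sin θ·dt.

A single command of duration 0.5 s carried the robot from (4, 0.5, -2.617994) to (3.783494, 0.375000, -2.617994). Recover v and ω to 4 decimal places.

v = 0.5000, ω = 0.0000

Δθ = -2.617994 − -2.617994 = 0.000000
ω = Δθ/dt = 0.000000/0.5 = 0.0000
ω = 0 → v = (Δx·cos θ + Δy·sin θ)/dt = 0.5000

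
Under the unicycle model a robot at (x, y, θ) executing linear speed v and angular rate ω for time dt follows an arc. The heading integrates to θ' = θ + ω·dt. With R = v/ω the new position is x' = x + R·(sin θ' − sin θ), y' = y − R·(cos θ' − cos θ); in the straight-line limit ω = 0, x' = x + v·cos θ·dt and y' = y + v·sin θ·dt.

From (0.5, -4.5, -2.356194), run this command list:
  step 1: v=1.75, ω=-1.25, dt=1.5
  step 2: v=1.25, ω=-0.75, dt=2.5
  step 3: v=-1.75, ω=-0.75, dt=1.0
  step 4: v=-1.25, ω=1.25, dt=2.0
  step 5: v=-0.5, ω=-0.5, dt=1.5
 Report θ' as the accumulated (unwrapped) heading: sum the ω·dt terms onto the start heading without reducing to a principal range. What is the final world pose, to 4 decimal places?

step 1: θ'=-4.2312 (R=-1.4000) → pose (-1.7310, -4.1580, -4.2312)
step 2: θ'=-6.1062 (R=-1.6667) → pose (-0.5470, -1.7460, -6.1062)
step 3: θ'=-6.8562 (R=2.3333) → pose (-2.2229, -1.4098, -6.8562)
step 4: θ'=-4.3562 (R=-1.0000) → pose (-3.7023, -2.5987, -4.3562)
step 5: θ'=-5.1062 (R=1.0000) → pose (-3.7161, -3.3312, -5.1062)

(-3.7161, -3.3312, -5.1062)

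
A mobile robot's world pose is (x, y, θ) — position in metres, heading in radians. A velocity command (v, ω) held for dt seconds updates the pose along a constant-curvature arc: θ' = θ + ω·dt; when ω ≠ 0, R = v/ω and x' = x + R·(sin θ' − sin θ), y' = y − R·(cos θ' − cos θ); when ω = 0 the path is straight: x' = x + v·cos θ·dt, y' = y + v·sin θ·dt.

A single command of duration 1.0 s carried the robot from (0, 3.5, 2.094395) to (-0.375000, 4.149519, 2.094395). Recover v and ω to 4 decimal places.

Δθ = 2.094395 − 2.094395 = 0.000000
ω = Δθ/dt = 0.000000/1.0 = 0.0000
ω = 0 → v = (Δx·cos θ + Δy·sin θ)/dt = 0.7500

v = 0.7500, ω = 0.0000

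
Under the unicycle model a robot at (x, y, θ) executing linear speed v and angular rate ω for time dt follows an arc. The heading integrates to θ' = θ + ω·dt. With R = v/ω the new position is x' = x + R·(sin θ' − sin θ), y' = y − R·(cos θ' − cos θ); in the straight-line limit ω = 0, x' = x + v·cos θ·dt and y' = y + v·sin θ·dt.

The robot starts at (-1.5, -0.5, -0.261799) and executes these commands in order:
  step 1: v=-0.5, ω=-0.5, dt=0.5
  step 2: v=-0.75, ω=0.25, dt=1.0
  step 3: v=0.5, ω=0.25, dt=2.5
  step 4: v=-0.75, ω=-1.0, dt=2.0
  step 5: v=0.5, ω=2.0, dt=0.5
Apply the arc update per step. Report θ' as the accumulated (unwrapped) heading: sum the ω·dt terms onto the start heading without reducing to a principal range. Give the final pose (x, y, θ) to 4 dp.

step 1: θ'=-0.5118 (R=1.0000) → pose (-1.7309, -0.4059, -0.5118)
step 2: θ'=-0.2618 (R=-3.0000) → pose (-2.4237, -0.1238, -0.2618)
step 3: θ'=0.3632 (R=2.0000) → pose (-1.1955, -0.0614, 0.3632)
step 4: θ'=-1.6368 (R=0.7500) → pose (-2.2104, 0.6891, -1.6368)
step 5: θ'=-0.6368 (R=0.2500) → pose (-2.1096, 0.4716, -0.6368)

(-2.1096, 0.4716, -0.6368)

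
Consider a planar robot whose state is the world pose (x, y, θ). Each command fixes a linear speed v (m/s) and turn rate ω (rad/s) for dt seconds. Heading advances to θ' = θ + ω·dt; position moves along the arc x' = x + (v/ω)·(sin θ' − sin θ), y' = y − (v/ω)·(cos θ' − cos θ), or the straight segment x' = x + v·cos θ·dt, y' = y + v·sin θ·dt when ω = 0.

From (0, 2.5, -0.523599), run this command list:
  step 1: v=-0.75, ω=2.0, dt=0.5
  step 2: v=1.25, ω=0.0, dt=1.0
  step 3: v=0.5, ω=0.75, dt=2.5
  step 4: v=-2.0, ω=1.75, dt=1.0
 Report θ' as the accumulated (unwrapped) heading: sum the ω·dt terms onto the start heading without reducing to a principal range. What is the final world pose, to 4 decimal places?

(2.6674, 4.2919, 4.1014)

step 1: θ'=0.4764 (R=-0.3750) → pose (-0.3595, 2.5085, 0.4764)
step 2: θ'=0.4764 (straight) → pose (0.7513, 3.0817, 0.4764)
step 3: θ'=2.3514 (R=0.6667) → pose (0.9193, 4.1433, 2.3514)
step 4: θ'=4.1014 (R=-1.1429) → pose (2.6674, 4.2919, 4.1014)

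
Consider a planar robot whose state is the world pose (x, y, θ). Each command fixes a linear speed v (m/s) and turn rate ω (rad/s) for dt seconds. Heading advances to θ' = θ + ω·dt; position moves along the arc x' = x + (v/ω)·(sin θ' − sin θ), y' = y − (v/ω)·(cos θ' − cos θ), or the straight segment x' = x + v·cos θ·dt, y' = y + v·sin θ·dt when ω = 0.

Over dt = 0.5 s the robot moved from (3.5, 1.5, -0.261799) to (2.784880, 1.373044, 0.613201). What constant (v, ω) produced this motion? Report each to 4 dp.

v = -1.5000, ω = 1.7500

Δθ = 0.613201 − -0.261799 = 0.875000
ω = Δθ/dt = 0.875000/0.5 = 1.7500
R = Δx/(sin θ' − sin θ) = -0.8571
v = R·ω = -0.8571·1.7500 = -1.5000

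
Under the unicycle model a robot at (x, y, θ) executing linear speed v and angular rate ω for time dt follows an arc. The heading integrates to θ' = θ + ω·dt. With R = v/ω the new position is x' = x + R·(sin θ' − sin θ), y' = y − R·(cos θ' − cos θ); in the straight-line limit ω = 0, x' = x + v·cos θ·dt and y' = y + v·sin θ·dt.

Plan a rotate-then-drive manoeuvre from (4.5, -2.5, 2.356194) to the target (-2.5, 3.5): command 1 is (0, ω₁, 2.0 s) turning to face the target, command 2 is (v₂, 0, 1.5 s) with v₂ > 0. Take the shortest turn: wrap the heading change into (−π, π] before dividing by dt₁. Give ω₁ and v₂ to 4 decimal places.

ω₁ = 0.0384, v₂ = 6.1464

heading to target = atan2(3.5−-2.5, -2.5−4.5) = 2.4330
Δθ = wrap(2.4330 − 2.3562) = 0.0768; ω₁ = Δθ/dt₁ = 0.0384
distance = √((-2.5−4.5)² + (3.5−-2.5)²) = 9.2195; v₂ = distance/dt₂ = 6.1464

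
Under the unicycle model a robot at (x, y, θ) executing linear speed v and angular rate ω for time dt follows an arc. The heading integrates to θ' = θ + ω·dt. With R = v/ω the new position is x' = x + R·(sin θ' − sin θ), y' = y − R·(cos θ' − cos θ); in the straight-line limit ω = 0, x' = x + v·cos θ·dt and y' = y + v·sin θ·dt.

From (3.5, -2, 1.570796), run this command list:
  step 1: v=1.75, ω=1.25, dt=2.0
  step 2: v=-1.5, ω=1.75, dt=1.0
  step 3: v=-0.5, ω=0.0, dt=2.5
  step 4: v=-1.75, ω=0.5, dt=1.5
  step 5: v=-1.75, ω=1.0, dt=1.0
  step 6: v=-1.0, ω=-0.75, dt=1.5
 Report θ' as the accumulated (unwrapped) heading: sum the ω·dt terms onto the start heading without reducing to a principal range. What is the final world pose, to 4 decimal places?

(-5.2471, -1.2330, 6.4458)

step 1: θ'=4.0708 (R=1.4000) → pose (0.9784, -1.1621, 4.0708)
step 2: θ'=5.8208 (R=-0.8571) → pose (0.6741, 0.1180, 5.8208)
step 3: θ'=5.8208 (straight) → pose (-0.4447, 0.6756, 5.8208)
step 4: θ'=6.5708 (R=-3.5000) → pose (-2.9988, 0.8994, 6.5708)
step 5: θ'=7.5708 (R=-1.7500) → pose (-4.1827, -0.2898, 7.5708)
step 6: θ'=6.4458 (R=1.3333) → pose (-5.2471, -1.2330, 6.4458)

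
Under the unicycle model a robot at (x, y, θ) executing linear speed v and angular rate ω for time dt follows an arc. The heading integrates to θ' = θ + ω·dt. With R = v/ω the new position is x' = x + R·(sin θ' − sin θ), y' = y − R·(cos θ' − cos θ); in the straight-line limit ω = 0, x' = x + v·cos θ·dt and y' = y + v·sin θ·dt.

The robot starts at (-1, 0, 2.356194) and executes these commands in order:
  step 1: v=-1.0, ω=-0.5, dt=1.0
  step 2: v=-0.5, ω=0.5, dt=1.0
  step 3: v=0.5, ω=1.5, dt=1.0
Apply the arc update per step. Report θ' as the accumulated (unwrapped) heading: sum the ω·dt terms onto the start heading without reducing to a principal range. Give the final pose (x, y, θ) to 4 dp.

(-0.6968, -1.2606, 3.8562)

step 1: θ'=1.8562 (R=2.0000) → pose (-0.4951, -0.8511, 1.8562)
step 2: θ'=2.3562 (R=-1.0000) → pose (-0.2427, -1.2767, 2.3562)
step 3: θ'=3.8562 (R=0.3333) → pose (-0.6968, -1.2606, 3.8562)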